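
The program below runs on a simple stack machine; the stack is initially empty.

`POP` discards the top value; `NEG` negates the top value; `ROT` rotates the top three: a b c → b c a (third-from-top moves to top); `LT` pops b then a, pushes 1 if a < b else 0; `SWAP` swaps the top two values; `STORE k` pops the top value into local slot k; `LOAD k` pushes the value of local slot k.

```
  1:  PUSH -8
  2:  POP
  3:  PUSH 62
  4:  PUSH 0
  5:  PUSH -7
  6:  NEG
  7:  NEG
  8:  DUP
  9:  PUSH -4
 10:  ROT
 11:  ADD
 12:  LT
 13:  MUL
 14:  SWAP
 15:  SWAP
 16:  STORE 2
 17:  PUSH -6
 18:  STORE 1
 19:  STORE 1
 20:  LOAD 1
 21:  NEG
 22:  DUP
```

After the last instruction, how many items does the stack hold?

2

PUSH -8 -> [-8]
POP     -> []
PUSH 62 -> [62]
PUSH 0  -> [62, 0]
PUSH -7 -> [62, 0, -7]
NEG     -> [62, 0, 7]
NEG     -> [62, 0, -7]
DUP     -> [62, 0, -7, -7]
PUSH -4 -> [62, 0, -7, -7, -4]
ROT     -> [62, 0, -7, -4, -7]
ADD     -> [62, 0, -7, -11]
LT      -> [62, 0, 0]
MUL     -> [62, 0]
SWAP    -> [0, 62]
SWAP    -> [62, 0]
STORE 2 -> [62]
PUSH -6 -> [62, -6]
STORE 1 -> [62]
STORE 1 -> []
LOAD 1  -> [62]
NEG     -> [-62]
DUP     -> [-62, -62]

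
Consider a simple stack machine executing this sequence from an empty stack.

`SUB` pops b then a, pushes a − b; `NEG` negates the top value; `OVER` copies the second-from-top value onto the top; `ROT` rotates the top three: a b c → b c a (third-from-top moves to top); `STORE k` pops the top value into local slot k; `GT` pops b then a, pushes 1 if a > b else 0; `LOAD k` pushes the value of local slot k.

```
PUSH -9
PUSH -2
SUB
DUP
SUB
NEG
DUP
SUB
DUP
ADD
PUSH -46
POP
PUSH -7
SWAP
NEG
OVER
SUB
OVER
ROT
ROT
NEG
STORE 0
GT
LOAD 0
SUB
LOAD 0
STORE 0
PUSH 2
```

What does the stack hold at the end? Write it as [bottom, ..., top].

PUSH -9  -> -9
PUSH -2  -> -9 -2
SUB      -> -7
DUP      -> -7 -7
SUB      -> 0
NEG      -> 0
DUP      -> 0 0
SUB      -> 0
DUP      -> 0 0
ADD      -> 0
PUSH -46 -> 0 -46
POP      -> 0
PUSH -7  -> 0 -7
SWAP     -> -7 0
NEG      -> -7 0
OVER     -> -7 0 -7
SUB      -> -7 7
OVER     -> -7 7 -7
ROT      -> 7 -7 -7
ROT      -> -7 -7 7
NEG      -> -7 -7 -7
STORE 0  -> -7 -7
GT       -> 0
LOAD 0   -> 0 -7
SUB      -> 7
LOAD 0   -> 7 -7
STORE 0  -> 7
PUSH 2   -> 7 2

[7, 2]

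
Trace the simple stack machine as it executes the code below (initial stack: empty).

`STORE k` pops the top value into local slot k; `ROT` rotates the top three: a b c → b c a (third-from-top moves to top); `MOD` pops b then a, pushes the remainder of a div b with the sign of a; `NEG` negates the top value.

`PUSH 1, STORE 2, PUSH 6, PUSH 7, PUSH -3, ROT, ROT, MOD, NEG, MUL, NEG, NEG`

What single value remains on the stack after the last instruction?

PUSH 1   [1]
STORE 2  []
PUSH 6   [6]
PUSH 7   [6, 7]
PUSH -3  [6, 7, -3]
ROT      [7, -3, 6]
ROT      [-3, 6, 7]
MOD      [-3, 6]
NEG      [-3, -6]
MUL      [18]
NEG      [-18]
NEG      [18]

18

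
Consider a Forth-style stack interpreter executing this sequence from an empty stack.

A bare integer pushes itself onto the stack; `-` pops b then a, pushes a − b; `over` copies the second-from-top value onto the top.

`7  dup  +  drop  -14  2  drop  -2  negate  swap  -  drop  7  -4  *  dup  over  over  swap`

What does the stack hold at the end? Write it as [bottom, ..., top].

7       7
dup     7 7
+       14
drop    (empty)
-14     -14
2       -14 2
drop    -14
-2      -14 -2
negate  -14 2
swap    2 -14
-       16
drop    (empty)
7       7
-4      7 -4
*       -28
dup     -28 -28
over    -28 -28 -28
over    -28 -28 -28 -28
swap    -28 -28 -28 -28

[-28, -28, -28, -28]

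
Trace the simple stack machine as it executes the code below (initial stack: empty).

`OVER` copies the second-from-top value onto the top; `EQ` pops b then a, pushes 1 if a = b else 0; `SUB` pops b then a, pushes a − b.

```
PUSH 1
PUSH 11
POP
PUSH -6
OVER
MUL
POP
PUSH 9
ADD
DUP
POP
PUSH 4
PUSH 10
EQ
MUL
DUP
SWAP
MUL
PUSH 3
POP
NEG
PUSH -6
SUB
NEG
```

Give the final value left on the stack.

-6

PUSH 1  -> 1
PUSH 11 -> 1 11
POP     -> 1
PUSH -6 -> 1 -6
OVER    -> 1 -6 1
MUL     -> 1 -6
POP     -> 1
PUSH 9  -> 1 9
ADD     -> 10
DUP     -> 10 10
POP     -> 10
PUSH 4  -> 10 4
PUSH 10 -> 10 4 10
EQ      -> 10 0
MUL     -> 0
DUP     -> 0 0
SWAP    -> 0 0
MUL     -> 0
PUSH 3  -> 0 3
POP     -> 0
NEG     -> 0
PUSH -6 -> 0 -6
SUB     -> 6
NEG     -> -6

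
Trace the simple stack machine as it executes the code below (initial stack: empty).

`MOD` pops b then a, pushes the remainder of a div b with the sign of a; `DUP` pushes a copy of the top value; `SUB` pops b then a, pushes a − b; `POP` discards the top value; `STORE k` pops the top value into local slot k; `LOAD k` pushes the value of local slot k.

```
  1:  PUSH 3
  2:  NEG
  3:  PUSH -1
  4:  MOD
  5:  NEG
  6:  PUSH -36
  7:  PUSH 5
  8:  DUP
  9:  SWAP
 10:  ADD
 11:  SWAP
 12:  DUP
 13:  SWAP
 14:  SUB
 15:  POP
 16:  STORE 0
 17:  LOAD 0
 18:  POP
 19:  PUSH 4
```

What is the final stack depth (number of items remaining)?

PUSH 3   -> [3]
NEG      -> [-3]
PUSH -1  -> [-3, -1]
MOD      -> [0]
NEG      -> [0]
PUSH -36 -> [0, -36]
PUSH 5   -> [0, -36, 5]
DUP      -> [0, -36, 5, 5]
SWAP     -> [0, -36, 5, 5]
ADD      -> [0, -36, 10]
SWAP     -> [0, 10, -36]
DUP      -> [0, 10, -36, -36]
SWAP     -> [0, 10, -36, -36]
SUB      -> [0, 10, 0]
POP      -> [0, 10]
STORE 0  -> [0]
LOAD 0   -> [0, 10]
POP      -> [0]
PUSH 4   -> [0, 4]

2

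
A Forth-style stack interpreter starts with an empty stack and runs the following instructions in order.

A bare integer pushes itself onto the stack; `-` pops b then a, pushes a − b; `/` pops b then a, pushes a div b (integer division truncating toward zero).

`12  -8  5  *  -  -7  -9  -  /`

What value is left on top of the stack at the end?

12  12
-8  12 -8
5   12 -8 5
*   12 -40
-   52
-7  52 -7
-9  52 -7 -9
-   52 2
/   26

26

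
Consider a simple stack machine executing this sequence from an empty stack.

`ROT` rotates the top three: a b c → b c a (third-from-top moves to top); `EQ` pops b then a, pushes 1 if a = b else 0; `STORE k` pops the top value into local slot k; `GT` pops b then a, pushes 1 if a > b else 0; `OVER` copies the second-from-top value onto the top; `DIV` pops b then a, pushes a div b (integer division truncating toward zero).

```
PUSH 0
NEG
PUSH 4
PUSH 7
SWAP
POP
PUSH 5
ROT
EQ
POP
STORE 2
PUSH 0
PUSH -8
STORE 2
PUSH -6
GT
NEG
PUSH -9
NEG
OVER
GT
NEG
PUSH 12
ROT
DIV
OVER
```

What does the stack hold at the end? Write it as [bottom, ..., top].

[-1, -12, -1]

PUSH 0   0
NEG      0
PUSH 4   0 4
PUSH 7   0 4 7
SWAP     0 7 4
POP      0 7
PUSH 5   0 7 5
ROT      7 5 0
EQ       7 0
POP      7
STORE 2  (empty)
PUSH 0   0
PUSH -8  0 -8
STORE 2  0
PUSH -6  0 -6
GT       1
NEG      -1
PUSH -9  -1 -9
NEG      -1 9
OVER     -1 9 -1
GT       -1 1
NEG      -1 -1
PUSH 12  -1 -1 12
ROT      -1 12 -1
DIV      -1 -12
OVER     -1 -12 -1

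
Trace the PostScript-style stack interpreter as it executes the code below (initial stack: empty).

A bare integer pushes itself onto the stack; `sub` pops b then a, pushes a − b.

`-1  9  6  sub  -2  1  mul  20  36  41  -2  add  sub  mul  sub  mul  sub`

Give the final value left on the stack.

-1  : [-1]
9   : [-1, 9]
6   : [-1, 9, 6]
sub : [-1, 3]
-2  : [-1, 3, -2]
1   : [-1, 3, -2, 1]
mul : [-1, 3, -2]
20  : [-1, 3, -2, 20]
36  : [-1, 3, -2, 20, 36]
41  : [-1, 3, -2, 20, 36, 41]
-2  : [-1, 3, -2, 20, 36, 41, -2]
add : [-1, 3, -2, 20, 36, 39]
sub : [-1, 3, -2, 20, -3]
mul : [-1, 3, -2, -60]
sub : [-1, 3, 58]
mul : [-1, 174]
sub : [-175]

-175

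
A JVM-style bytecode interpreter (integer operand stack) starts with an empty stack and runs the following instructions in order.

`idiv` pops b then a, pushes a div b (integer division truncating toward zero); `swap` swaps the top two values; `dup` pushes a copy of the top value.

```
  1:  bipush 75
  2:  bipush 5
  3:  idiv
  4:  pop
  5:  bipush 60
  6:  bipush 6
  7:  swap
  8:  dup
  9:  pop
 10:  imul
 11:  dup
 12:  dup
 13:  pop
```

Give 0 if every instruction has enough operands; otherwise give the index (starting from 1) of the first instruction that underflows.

0

bipush 75 → 75
bipush 5  → 75 5
idiv      → 15
pop       → (empty)
bipush 60 → 60
bipush 6  → 60 6
swap      → 6 60
dup       → 6 60 60
pop       → 6 60
imul      → 360
dup       → 360 360
dup       → 360 360 360
pop       → 360 360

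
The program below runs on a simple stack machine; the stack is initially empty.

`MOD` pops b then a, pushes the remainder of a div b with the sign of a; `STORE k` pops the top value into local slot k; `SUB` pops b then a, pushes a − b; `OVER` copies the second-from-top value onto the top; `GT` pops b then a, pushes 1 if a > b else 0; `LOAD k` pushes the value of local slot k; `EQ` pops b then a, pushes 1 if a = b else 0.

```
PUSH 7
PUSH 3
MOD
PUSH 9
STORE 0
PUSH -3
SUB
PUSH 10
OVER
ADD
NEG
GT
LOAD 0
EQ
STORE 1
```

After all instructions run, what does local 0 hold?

PUSH 7  -> 7
PUSH 3  -> 7 3
MOD     -> 1
PUSH 9  -> 1 9
STORE 0 -> 1
PUSH -3 -> 1 -3
SUB     -> 4
PUSH 10 -> 4 10
OVER    -> 4 10 4
ADD     -> 4 14
NEG     -> 4 -14
GT      -> 1
LOAD 0  -> 1 9
EQ      -> 0
STORE 1 -> (empty)

9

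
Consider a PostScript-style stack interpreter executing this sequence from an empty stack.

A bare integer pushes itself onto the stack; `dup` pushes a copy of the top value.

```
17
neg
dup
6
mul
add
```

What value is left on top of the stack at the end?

-119

17   [17]
neg  [-17]
dup  [-17, -17]
6    [-17, -17, 6]
mul  [-17, -102]
add  [-119]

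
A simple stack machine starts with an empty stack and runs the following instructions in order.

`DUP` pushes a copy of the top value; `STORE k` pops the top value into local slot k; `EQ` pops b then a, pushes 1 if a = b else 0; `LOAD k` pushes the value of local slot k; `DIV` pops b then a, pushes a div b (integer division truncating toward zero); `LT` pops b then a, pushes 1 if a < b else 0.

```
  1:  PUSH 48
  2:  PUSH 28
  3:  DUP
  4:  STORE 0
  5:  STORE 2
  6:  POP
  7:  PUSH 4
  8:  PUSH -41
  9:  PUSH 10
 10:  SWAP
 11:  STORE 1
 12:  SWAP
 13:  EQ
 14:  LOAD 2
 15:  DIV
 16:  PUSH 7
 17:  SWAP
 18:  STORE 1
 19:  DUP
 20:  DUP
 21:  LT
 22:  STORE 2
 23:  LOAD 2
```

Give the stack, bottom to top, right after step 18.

[7]

PUSH 48  → [48]
PUSH 28  → [48, 28]
DUP      → [48, 28, 28]
STORE 0  → [48, 28]
STORE 2  → [48]
POP      → []
PUSH 4   → [4]
PUSH -41 → [4, -41]
PUSH 10  → [4, -41, 10]
SWAP     → [4, 10, -41]
STORE 1  → [4, 10]
SWAP     → [10, 4]
EQ       → [0]
LOAD 2   → [0, 28]
DIV      → [0]
PUSH 7   → [0, 7]
SWAP     → [7, 0]
STORE 1  → [7]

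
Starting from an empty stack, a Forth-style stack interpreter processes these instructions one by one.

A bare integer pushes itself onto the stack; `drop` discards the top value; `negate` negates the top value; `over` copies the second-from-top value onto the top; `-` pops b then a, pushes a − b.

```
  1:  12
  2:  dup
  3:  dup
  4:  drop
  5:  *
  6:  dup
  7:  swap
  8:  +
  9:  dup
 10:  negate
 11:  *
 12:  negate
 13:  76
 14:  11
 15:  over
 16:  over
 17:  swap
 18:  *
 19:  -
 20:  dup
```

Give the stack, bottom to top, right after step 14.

[82944, 76, 11]

12     : [12]
dup    : [12, 12]
dup    : [12, 12, 12]
drop   : [12, 12]
*      : [144]
dup    : [144, 144]
swap   : [144, 144]
+      : [288]
dup    : [288, 288]
negate : [288, -288]
*      : [-82944]
negate : [82944]
76     : [82944, 76]
11     : [82944, 76, 11]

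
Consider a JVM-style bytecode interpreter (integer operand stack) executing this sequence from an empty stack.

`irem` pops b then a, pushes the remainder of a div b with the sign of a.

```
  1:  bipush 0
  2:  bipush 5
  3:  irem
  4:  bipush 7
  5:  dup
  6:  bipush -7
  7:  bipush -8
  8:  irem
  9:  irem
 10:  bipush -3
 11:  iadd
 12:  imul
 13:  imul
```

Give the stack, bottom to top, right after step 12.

[0, -21]

bipush 0   [0]
bipush 5   [0, 5]
irem       [0]
bipush 7   [0, 7]
dup        [0, 7, 7]
bipush -7  [0, 7, 7, -7]
bipush -8  [0, 7, 7, -7, -8]
irem       [0, 7, 7, -7]
irem       [0, 7, 0]
bipush -3  [0, 7, 0, -3]
iadd       [0, 7, -3]
imul       [0, -21]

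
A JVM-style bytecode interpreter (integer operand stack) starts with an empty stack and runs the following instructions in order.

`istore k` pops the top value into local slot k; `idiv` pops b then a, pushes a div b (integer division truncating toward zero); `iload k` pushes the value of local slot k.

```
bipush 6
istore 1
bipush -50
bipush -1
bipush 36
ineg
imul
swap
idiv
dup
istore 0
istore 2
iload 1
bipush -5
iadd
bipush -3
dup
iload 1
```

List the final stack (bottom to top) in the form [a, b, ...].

bipush 6    6
istore 1    (empty)
bipush -50  -50
bipush -1   -50 -1
bipush 36   -50 -1 36
ineg        -50 -1 -36
imul        -50 36
swap        36 -50
idiv        0
dup         0 0
istore 0    0
istore 2    (empty)
iload 1     6
bipush -5   6 -5
iadd        1
bipush -3   1 -3
dup         1 -3 -3
iload 1     1 -3 -3 6

[1, -3, -3, 6]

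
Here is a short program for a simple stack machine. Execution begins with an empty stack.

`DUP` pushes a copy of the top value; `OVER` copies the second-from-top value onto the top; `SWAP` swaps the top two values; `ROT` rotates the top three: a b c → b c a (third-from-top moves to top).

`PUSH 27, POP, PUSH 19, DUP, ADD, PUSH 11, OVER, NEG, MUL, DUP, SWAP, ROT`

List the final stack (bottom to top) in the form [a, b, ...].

[-418, -418, 38]

PUSH 27 → [27]
POP     → []
PUSH 19 → [19]
DUP     → [19, 19]
ADD     → [38]
PUSH 11 → [38, 11]
OVER    → [38, 11, 38]
NEG     → [38, 11, -38]
MUL     → [38, -418]
DUP     → [38, -418, -418]
SWAP    → [38, -418, -418]
ROT     → [-418, -418, 38]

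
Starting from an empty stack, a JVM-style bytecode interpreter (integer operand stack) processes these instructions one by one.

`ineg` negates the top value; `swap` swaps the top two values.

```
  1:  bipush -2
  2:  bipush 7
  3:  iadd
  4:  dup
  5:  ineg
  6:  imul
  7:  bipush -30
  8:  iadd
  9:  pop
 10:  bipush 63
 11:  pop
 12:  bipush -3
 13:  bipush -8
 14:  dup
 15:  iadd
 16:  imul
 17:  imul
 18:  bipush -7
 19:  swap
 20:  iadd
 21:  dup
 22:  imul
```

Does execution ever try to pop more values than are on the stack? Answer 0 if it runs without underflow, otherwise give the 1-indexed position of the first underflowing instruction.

bipush -2  -> -2
bipush 7   -> -2 7
iadd       -> 5
dup        -> 5 5
ineg       -> 5 -5
imul       -> -25
bipush -30 -> -25 -30
iadd       -> -55
pop        -> (empty)
bipush 63  -> 63
pop        -> (empty)
bipush -3  -> -3
bipush -8  -> -3 -8
dup        -> -3 -8 -8
iadd       -> -3 -16
imul       -> 48
imul  — needs 2 operands, stack has 1 → underflow

17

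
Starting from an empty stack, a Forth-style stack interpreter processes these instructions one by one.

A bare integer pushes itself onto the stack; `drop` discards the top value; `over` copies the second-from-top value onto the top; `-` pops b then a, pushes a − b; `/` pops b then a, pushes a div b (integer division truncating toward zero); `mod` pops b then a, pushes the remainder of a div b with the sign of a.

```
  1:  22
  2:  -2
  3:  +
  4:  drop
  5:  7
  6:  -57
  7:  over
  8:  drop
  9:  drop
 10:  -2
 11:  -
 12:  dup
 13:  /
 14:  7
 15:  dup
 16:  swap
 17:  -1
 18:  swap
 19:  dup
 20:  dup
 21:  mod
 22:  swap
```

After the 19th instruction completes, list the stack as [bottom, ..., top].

[1, 7, -1, 7, 7]

22   → 22
-2   → 22 -2
+    → 20
drop → (empty)
7    → 7
-57  → 7 -57
over → 7 -57 7
drop → 7 -57
drop → 7
-2   → 7 -2
-    → 9
dup  → 9 9
/    → 1
7    → 1 7
dup  → 1 7 7
swap → 1 7 7
-1   → 1 7 7 -1
swap → 1 7 -1 7
dup  → 1 7 -1 7 7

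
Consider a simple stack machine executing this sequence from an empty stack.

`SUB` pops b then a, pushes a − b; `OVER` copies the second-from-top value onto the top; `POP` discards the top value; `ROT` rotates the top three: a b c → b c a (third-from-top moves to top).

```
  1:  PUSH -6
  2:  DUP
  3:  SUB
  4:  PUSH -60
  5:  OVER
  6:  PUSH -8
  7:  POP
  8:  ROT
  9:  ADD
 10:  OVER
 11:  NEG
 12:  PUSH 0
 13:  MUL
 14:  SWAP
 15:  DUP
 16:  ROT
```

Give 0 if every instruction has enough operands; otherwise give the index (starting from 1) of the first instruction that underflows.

0

PUSH -6  : -6
DUP      : -6 -6
SUB      : 0
PUSH -60 : 0 -60
OVER     : 0 -60 0
PUSH -8  : 0 -60 0 -8
POP      : 0 -60 0
ROT      : -60 0 0
ADD      : -60 0
OVER     : -60 0 -60
NEG      : -60 0 60
PUSH 0   : -60 0 60 0
MUL      : -60 0 0
SWAP     : -60 0 0
DUP      : -60 0 0 0
ROT      : -60 0 0 0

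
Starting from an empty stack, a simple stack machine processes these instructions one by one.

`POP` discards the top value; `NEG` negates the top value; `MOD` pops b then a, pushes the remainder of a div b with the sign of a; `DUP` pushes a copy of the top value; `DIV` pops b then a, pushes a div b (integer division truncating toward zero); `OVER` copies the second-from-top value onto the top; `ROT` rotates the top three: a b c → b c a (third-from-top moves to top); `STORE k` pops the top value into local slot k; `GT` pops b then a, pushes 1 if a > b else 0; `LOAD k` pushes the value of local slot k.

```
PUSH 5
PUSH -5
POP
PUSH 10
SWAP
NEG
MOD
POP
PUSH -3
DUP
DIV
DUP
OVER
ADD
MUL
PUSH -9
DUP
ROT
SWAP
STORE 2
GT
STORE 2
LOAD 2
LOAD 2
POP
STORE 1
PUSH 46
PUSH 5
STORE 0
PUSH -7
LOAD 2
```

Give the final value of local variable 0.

5

PUSH 5  : 5
PUSH -5 : 5 -5
POP     : 5
PUSH 10 : 5 10
SWAP    : 10 5
NEG     : 10 -5
MOD     : 0
POP     : (empty)
PUSH -3 : -3
DUP     : -3 -3
DIV     : 1
DUP     : 1 1
OVER    : 1 1 1
ADD     : 1 2
MUL     : 2
PUSH -9 : 2 -9
DUP     : 2 -9 -9
ROT     : -9 -9 2
SWAP    : -9 2 -9
STORE 2 : -9 2
GT      : 0
STORE 2 : (empty)
LOAD 2  : 0
LOAD 2  : 0 0
POP     : 0
STORE 1 : (empty)
PUSH 46 : 46
PUSH 5  : 46 5
STORE 0 : 46
PUSH -7 : 46 -7
LOAD 2  : 46 -7 0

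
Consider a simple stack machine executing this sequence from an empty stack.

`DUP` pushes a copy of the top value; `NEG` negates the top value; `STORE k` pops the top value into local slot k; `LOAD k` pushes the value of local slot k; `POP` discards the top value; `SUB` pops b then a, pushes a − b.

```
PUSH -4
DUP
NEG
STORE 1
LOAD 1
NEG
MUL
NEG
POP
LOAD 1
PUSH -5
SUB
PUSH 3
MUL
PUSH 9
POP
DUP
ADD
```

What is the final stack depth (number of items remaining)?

PUSH -4 : [-4]
DUP     : [-4, -4]
NEG     : [-4, 4]
STORE 1 : [-4]
LOAD 1  : [-4, 4]
NEG     : [-4, -4]
MUL     : [16]
NEG     : [-16]
POP     : []
LOAD 1  : [4]
PUSH -5 : [4, -5]
SUB     : [9]
PUSH 3  : [9, 3]
MUL     : [27]
PUSH 9  : [27, 9]
POP     : [27]
DUP     : [27, 27]
ADD     : [54]

1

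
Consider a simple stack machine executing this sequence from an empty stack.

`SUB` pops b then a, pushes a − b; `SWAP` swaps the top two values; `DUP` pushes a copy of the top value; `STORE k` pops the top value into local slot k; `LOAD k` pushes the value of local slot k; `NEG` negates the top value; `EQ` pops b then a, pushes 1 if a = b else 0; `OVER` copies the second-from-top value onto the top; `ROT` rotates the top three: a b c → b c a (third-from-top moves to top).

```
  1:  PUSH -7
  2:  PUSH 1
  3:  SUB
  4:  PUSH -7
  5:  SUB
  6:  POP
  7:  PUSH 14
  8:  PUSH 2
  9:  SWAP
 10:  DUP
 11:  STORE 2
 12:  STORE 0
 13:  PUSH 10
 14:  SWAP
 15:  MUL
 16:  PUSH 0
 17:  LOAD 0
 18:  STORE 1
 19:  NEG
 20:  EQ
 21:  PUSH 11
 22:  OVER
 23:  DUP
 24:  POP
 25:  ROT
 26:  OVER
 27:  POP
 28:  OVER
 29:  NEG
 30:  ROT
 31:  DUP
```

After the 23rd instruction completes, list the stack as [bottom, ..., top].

PUSH -7 → -7
PUSH 1  → -7 1
SUB     → -8
PUSH -7 → -8 -7
SUB     → -1
POP     → (empty)
PUSH 14 → 14
PUSH 2  → 14 2
SWAP    → 2 14
DUP     → 2 14 14
STORE 2 → 2 14
STORE 0 → 2
PUSH 10 → 2 10
SWAP    → 10 2
MUL     → 20
PUSH 0  → 20 0
LOAD 0  → 20 0 14
STORE 1 → 20 0
NEG     → 20 0
EQ      → 0
PUSH 11 → 0 11
OVER    → 0 11 0
DUP     → 0 11 0 0

[0, 11, 0, 0]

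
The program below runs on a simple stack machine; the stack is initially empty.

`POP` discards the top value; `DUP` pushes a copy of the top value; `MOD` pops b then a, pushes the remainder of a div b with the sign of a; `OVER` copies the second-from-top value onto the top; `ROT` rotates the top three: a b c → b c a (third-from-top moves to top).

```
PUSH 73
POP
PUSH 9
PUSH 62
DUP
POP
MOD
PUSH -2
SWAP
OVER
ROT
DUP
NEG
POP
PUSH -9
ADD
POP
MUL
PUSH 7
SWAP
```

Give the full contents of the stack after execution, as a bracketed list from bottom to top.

PUSH 73  [73]
POP      []
PUSH 9   [9]
PUSH 62  [9, 62]
DUP      [9, 62, 62]
POP      [9, 62]
MOD      [9]
PUSH -2  [9, -2]
SWAP     [-2, 9]
OVER     [-2, 9, -2]
ROT      [9, -2, -2]
DUP      [9, -2, -2, -2]
NEG      [9, -2, -2, 2]
POP      [9, -2, -2]
PUSH -9  [9, -2, -2, -9]
ADD      [9, -2, -11]
POP      [9, -2]
MUL      [-18]
PUSH 7   [-18, 7]
SWAP     [7, -18]

[7, -18]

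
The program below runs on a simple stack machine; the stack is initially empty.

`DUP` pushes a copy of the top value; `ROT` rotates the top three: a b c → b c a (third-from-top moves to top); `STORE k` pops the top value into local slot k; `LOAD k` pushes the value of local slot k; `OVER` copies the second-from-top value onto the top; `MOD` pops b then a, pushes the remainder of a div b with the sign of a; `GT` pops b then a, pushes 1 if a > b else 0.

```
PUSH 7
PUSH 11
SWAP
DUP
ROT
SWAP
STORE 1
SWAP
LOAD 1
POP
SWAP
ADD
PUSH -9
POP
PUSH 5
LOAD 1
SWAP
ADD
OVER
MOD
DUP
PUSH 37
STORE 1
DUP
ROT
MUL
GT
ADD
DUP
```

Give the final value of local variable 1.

37

PUSH 7   [7]
PUSH 11  [7, 11]
SWAP     [11, 7]
DUP      [11, 7, 7]
ROT      [7, 7, 11]
SWAP     [7, 11, 7]
STORE 1  [7, 11]
SWAP     [11, 7]
LOAD 1   [11, 7, 7]
POP      [11, 7]
SWAP     [7, 11]
ADD      [18]
PUSH -9  [18, -9]
POP      [18]
PUSH 5   [18, 5]
LOAD 1   [18, 5, 7]
SWAP     [18, 7, 5]
ADD      [18, 12]
OVER     [18, 12, 18]
MOD      [18, 12]
DUP      [18, 12, 12]
PUSH 37  [18, 12, 12, 37]
STORE 1  [18, 12, 12]
DUP      [18, 12, 12, 12]
ROT      [18, 12, 12, 12]
MUL      [18, 12, 144]
GT       [18, 0]
ADD      [18]
DUP      [18, 18]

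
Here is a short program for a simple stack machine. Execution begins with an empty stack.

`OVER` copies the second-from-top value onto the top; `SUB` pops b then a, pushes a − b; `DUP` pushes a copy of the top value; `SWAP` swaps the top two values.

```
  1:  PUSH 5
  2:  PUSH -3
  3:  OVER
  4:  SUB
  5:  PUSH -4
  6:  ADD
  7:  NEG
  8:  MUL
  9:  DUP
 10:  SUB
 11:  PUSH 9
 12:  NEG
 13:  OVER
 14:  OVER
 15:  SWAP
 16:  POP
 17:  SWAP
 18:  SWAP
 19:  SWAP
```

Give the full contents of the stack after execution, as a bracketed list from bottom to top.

PUSH 5  -> [5]
PUSH -3 -> [5, -3]
OVER    -> [5, -3, 5]
SUB     -> [5, -8]
PUSH -4 -> [5, -8, -4]
ADD     -> [5, -12]
NEG     -> [5, 12]
MUL     -> [60]
DUP     -> [60, 60]
SUB     -> [0]
PUSH 9  -> [0, 9]
NEG     -> [0, -9]
OVER    -> [0, -9, 0]
OVER    -> [0, -9, 0, -9]
SWAP    -> [0, -9, -9, 0]
POP     -> [0, -9, -9]
SWAP    -> [0, -9, -9]
SWAP    -> [0, -9, -9]
SWAP    -> [0, -9, -9]

[0, -9, -9]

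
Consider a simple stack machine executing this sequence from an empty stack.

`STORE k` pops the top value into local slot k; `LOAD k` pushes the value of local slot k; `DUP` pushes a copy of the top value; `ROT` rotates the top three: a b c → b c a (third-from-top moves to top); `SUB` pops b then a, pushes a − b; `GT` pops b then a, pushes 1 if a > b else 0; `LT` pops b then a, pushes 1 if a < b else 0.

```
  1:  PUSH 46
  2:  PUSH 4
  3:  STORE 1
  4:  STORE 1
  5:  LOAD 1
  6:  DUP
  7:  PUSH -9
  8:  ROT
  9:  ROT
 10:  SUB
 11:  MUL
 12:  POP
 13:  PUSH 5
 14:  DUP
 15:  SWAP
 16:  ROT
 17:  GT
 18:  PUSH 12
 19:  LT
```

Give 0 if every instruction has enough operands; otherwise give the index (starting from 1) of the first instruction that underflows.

PUSH 46 → 46
PUSH 4  → 46 4
STORE 1 → 46
STORE 1 → (empty)
LOAD 1  → 46
DUP     → 46 46
PUSH -9 → 46 46 -9
ROT     → 46 -9 46
ROT     → -9 46 46
SUB     → -9 0
MUL     → 0
POP     → (empty)
PUSH 5  → 5
DUP     → 5 5
SWAP    → 5 5
ROT  — needs 3 operands, stack has 2 → underflow

16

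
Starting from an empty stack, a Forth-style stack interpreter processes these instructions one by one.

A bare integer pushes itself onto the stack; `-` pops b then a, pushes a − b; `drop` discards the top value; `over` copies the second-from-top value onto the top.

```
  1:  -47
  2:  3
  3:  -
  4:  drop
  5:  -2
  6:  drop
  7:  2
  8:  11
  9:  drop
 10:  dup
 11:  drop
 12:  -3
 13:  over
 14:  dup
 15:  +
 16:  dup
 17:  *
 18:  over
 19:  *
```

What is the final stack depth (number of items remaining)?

-47  -> [-47]
3    -> [-47, 3]
-    -> [-50]
drop -> []
-2   -> [-2]
drop -> []
2    -> [2]
11   -> [2, 11]
drop -> [2]
dup  -> [2, 2]
drop -> [2]
-3   -> [2, -3]
over -> [2, -3, 2]
dup  -> [2, -3, 2, 2]
+    -> [2, -3, 4]
dup  -> [2, -3, 4, 4]
*    -> [2, -3, 16]
over -> [2, -3, 16, -3]
*    -> [2, -3, -48]

3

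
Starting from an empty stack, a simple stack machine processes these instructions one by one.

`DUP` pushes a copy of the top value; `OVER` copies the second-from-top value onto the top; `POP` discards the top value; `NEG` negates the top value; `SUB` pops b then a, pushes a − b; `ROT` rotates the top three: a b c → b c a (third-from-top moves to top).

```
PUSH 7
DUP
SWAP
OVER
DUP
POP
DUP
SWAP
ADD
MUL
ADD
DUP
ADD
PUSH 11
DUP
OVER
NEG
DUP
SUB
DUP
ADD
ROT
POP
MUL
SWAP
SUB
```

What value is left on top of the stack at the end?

-210

PUSH 7  : [7]
DUP     : [7, 7]
SWAP    : [7, 7]
OVER    : [7, 7, 7]
DUP     : [7, 7, 7, 7]
POP     : [7, 7, 7]
DUP     : [7, 7, 7, 7]
SWAP    : [7, 7, 7, 7]
ADD     : [7, 7, 14]
MUL     : [7, 98]
ADD     : [105]
DUP     : [105, 105]
ADD     : [210]
PUSH 11 : [210, 11]
DUP     : [210, 11, 11]
OVER    : [210, 11, 11, 11]
NEG     : [210, 11, 11, -11]
DUP     : [210, 11, 11, -11, -11]
SUB     : [210, 11, 11, 0]
DUP     : [210, 11, 11, 0, 0]
ADD     : [210, 11, 11, 0]
ROT     : [210, 11, 0, 11]
POP     : [210, 11, 0]
MUL     : [210, 0]
SWAP    : [0, 210]
SUB     : [-210]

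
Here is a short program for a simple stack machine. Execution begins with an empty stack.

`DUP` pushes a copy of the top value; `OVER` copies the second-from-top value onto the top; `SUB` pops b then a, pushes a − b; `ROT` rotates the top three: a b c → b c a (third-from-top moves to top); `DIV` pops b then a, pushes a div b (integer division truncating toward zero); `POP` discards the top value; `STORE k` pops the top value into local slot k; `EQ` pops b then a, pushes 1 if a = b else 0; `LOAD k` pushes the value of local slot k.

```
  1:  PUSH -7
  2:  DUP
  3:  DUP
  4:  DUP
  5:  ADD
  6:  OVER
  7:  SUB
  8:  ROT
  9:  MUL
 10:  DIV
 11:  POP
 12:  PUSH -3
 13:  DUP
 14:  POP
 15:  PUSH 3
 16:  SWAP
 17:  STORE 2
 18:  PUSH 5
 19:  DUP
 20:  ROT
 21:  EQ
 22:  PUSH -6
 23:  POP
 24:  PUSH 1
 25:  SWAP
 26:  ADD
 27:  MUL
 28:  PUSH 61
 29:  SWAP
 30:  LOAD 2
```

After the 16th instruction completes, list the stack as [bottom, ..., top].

PUSH -7  [-7]
DUP      [-7, -7]
DUP      [-7, -7, -7]
DUP      [-7, -7, -7, -7]
ADD      [-7, -7, -14]
OVER     [-7, -7, -14, -7]
SUB      [-7, -7, -7]
ROT      [-7, -7, -7]
MUL      [-7, 49]
DIV      [0]
POP      []
PUSH -3  [-3]
DUP      [-3, -3]
POP      [-3]
PUSH 3   [-3, 3]
SWAP     [3, -3]

[3, -3]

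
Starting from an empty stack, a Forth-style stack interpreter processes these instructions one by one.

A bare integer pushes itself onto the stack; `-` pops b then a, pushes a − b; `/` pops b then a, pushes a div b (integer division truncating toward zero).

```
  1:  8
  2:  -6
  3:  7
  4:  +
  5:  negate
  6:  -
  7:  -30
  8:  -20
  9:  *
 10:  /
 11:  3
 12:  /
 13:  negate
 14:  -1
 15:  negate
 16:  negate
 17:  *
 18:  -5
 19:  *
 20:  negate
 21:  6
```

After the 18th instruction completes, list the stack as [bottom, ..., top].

[0, -5]

8      : [8]
-6     : [8, -6]
7      : [8, -6, 7]
+      : [8, 1]
negate : [8, -1]
-      : [9]
-30    : [9, -30]
-20    : [9, -30, -20]
*      : [9, 600]
/      : [0]
3      : [0, 3]
/      : [0]
negate : [0]
-1     : [0, -1]
negate : [0, 1]
negate : [0, -1]
*      : [0]
-5     : [0, -5]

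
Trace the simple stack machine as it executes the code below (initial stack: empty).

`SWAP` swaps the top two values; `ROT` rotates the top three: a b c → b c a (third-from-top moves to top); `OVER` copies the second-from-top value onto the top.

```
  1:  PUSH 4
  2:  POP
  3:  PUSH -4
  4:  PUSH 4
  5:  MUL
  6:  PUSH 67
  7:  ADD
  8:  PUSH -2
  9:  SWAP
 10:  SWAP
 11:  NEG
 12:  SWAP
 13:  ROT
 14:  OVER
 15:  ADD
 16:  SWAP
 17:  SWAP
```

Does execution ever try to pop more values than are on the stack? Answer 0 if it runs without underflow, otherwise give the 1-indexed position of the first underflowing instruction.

PUSH 4  -> [4]
POP     -> []
PUSH -4 -> [-4]
PUSH 4  -> [-4, 4]
MUL     -> [-16]
PUSH 67 -> [-16, 67]
ADD     -> [51]
PUSH -2 -> [51, -2]
SWAP    -> [-2, 51]
SWAP    -> [51, -2]
NEG     -> [51, 2]
SWAP    -> [2, 51]
ROT  — needs 3 operands, stack has 2 → underflow

13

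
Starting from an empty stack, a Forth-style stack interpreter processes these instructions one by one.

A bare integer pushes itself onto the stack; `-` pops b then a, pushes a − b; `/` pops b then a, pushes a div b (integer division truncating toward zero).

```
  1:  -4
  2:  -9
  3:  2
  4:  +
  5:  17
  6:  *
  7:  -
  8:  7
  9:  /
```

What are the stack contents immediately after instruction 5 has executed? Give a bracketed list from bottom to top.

-4 → -4
-9 → -4 -9
2  → -4 -9 2
+  → -4 -7
17 → -4 -7 17

[-4, -7, 17]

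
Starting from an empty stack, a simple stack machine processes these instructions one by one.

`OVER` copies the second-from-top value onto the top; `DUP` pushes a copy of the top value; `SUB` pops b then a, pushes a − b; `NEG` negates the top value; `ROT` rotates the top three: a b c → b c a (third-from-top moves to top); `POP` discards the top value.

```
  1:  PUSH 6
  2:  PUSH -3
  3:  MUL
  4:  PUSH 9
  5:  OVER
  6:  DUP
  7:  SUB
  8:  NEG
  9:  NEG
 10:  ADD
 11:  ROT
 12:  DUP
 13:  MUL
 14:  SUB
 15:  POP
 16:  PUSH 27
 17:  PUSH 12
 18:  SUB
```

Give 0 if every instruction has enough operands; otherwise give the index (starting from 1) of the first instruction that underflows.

11

PUSH 6  -> 6
PUSH -3 -> 6 -3
MUL     -> -18
PUSH 9  -> -18 9
OVER    -> -18 9 -18
DUP     -> -18 9 -18 -18
SUB     -> -18 9 0
NEG     -> -18 9 0
NEG     -> -18 9 0
ADD     -> -18 9
ROT  — needs 3 operands, stack has 2 → underflow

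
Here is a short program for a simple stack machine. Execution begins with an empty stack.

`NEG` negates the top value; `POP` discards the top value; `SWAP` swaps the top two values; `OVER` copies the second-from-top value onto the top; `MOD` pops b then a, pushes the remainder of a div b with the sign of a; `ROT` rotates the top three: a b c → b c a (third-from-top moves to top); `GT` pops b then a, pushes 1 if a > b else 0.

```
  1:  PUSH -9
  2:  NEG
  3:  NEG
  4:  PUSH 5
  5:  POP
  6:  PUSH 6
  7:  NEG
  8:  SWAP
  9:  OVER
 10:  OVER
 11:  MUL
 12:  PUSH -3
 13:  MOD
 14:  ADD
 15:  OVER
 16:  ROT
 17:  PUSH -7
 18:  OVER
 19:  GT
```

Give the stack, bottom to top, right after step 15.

PUSH -9 : -9
NEG     : 9
NEG     : -9
PUSH 5  : -9 5
POP     : -9
PUSH 6  : -9 6
NEG     : -9 -6
SWAP    : -6 -9
OVER    : -6 -9 -6
OVER    : -6 -9 -6 -9
MUL     : -6 -9 54
PUSH -3 : -6 -9 54 -3
MOD     : -6 -9 0
ADD     : -6 -9
OVER    : -6 -9 -6

[-6, -9, -6]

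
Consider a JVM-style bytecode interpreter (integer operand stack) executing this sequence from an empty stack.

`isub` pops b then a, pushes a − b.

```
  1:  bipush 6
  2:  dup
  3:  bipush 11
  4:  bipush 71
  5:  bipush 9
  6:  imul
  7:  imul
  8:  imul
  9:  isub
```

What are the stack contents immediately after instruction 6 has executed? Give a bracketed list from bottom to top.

[6, 6, 11, 639]

bipush 6  → [6]
dup       → [6, 6]
bipush 11 → [6, 6, 11]
bipush 71 → [6, 6, 11, 71]
bipush 9  → [6, 6, 11, 71, 9]
imul      → [6, 6, 11, 639]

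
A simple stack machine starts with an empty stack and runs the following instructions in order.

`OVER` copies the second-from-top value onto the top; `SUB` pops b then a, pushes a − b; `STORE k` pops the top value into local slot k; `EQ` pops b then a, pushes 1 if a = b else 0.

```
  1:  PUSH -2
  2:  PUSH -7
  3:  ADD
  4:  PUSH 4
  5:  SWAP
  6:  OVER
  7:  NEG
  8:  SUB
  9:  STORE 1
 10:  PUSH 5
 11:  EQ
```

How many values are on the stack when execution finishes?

PUSH -2 : -2
PUSH -7 : -2 -7
ADD     : -9
PUSH 4  : -9 4
SWAP    : 4 -9
OVER    : 4 -9 4
NEG     : 4 -9 -4
SUB     : 4 -5
STORE 1 : 4
PUSH 5  : 4 5
EQ      : 0

1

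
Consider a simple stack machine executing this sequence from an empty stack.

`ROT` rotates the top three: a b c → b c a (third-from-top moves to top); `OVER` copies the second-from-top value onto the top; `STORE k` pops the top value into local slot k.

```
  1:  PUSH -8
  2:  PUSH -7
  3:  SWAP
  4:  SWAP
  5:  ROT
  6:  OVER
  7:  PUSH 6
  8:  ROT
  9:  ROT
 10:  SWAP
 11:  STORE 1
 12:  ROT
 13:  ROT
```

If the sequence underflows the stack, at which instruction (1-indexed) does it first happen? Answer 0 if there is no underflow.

PUSH -8 → [-8]
PUSH -7 → [-8, -7]
SWAP    → [-7, -8]
SWAP    → [-8, -7]
ROT  — needs 3 operands, stack has 2 → underflow

5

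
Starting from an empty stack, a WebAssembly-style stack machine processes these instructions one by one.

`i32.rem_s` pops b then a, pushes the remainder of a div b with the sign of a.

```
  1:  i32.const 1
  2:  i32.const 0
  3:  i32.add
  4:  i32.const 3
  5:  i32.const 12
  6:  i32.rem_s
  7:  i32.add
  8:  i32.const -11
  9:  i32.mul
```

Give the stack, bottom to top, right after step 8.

[4, -11]

i32.const 1   : 1
i32.const 0   : 1 0
i32.add       : 1
i32.const 3   : 1 3
i32.const 12  : 1 3 12
i32.rem_s     : 1 3
i32.add       : 4
i32.const -11 : 4 -11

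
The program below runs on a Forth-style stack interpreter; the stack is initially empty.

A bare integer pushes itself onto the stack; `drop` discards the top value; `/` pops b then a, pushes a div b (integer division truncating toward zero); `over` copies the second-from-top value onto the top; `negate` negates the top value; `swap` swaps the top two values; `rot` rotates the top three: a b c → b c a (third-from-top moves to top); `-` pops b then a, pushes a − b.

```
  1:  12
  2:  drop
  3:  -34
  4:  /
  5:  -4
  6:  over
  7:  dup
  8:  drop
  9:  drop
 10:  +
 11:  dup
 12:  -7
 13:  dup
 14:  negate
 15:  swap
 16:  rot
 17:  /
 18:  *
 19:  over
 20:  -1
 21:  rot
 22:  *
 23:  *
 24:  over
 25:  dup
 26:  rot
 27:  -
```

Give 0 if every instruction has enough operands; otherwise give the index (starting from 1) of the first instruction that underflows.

12   : 12
drop : (empty)
-34  : -34
/  — needs 2 operands, stack has 1 → underflow

4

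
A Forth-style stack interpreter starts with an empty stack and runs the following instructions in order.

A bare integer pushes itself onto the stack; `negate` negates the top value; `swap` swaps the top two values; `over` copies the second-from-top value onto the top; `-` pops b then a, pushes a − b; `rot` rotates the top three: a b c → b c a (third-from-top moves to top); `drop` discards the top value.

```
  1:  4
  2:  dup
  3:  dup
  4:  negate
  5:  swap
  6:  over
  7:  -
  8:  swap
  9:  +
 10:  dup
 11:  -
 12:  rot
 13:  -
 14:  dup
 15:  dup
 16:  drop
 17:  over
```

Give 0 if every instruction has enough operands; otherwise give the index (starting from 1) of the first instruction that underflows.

4      -> [4]
dup    -> [4, 4]
dup    -> [4, 4, 4]
negate -> [4, 4, -4]
swap   -> [4, -4, 4]
over   -> [4, -4, 4, -4]
-      -> [4, -4, 8]
swap   -> [4, 8, -4]
+      -> [4, 4]
dup    -> [4, 4, 4]
-      -> [4, 0]
rot  — needs 3 operands, stack has 2 → underflow

12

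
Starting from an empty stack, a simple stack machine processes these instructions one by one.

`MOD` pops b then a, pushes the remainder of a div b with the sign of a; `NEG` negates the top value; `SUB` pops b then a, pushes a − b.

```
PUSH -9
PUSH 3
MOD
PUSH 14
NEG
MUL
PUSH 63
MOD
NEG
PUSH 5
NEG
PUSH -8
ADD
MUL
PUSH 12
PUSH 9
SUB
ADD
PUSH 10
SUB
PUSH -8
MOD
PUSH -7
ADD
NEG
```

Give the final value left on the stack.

14

PUSH -9 : [-9]
PUSH 3  : [-9, 3]
MOD     : [0]
PUSH 14 : [0, 14]
NEG     : [0, -14]
MUL     : [0]
PUSH 63 : [0, 63]
MOD     : [0]
NEG     : [0]
PUSH 5  : [0, 5]
NEG     : [0, -5]
PUSH -8 : [0, -5, -8]
ADD     : [0, -13]
MUL     : [0]
PUSH 12 : [0, 12]
PUSH 9  : [0, 12, 9]
SUB     : [0, 3]
ADD     : [3]
PUSH 10 : [3, 10]
SUB     : [-7]
PUSH -8 : [-7, -8]
MOD     : [-7]
PUSH -7 : [-7, -7]
ADD     : [-14]
NEG     : [14]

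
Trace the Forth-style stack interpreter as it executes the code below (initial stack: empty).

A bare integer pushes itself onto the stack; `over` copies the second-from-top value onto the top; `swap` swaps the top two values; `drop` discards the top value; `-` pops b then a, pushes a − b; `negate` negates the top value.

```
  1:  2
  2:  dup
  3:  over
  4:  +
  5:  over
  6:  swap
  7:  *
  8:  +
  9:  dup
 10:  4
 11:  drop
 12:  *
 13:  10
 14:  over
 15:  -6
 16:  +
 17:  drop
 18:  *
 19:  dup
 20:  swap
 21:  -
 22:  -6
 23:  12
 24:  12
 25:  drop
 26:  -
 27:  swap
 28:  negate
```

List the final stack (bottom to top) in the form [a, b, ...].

2      : [2]
dup    : [2, 2]
over   : [2, 2, 2]
+      : [2, 4]
over   : [2, 4, 2]
swap   : [2, 2, 4]
*      : [2, 8]
+      : [10]
dup    : [10, 10]
4      : [10, 10, 4]
drop   : [10, 10]
*      : [100]
10     : [100, 10]
over   : [100, 10, 100]
-6     : [100, 10, 100, -6]
+      : [100, 10, 94]
drop   : [100, 10]
*      : [1000]
dup    : [1000, 1000]
swap   : [1000, 1000]
-      : [0]
-6     : [0, -6]
12     : [0, -6, 12]
12     : [0, -6, 12, 12]
drop   : [0, -6, 12]
-      : [0, -18]
swap   : [-18, 0]
negate : [-18, 0]

[-18, 0]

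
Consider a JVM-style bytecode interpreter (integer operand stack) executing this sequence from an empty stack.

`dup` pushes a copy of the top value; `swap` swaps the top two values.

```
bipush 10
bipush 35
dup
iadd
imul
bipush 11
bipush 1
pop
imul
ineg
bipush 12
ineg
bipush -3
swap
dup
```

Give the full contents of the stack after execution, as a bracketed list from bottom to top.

bipush 10 : 10
bipush 35 : 10 35
dup       : 10 35 35
iadd      : 10 70
imul      : 700
bipush 11 : 700 11
bipush 1  : 700 11 1
pop       : 700 11
imul      : 7700
ineg      : -7700
bipush 12 : -7700 12
ineg      : -7700 -12
bipush -3 : -7700 -12 -3
swap      : -7700 -3 -12
dup       : -7700 -3 -12 -12

[-7700, -3, -12, -12]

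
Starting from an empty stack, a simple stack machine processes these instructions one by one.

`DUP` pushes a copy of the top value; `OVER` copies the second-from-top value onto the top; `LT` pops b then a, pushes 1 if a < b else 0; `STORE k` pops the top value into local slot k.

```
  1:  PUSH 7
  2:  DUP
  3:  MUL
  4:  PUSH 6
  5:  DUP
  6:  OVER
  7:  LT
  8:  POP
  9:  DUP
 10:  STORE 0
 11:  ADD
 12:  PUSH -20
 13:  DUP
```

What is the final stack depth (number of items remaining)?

3

PUSH 7   -> [7]
DUP      -> [7, 7]
MUL      -> [49]
PUSH 6   -> [49, 6]
DUP      -> [49, 6, 6]
OVER     -> [49, 6, 6, 6]
LT       -> [49, 6, 0]
POP      -> [49, 6]
DUP      -> [49, 6, 6]
STORE 0  -> [49, 6]
ADD      -> [55]
PUSH -20 -> [55, -20]
DUP      -> [55, -20, -20]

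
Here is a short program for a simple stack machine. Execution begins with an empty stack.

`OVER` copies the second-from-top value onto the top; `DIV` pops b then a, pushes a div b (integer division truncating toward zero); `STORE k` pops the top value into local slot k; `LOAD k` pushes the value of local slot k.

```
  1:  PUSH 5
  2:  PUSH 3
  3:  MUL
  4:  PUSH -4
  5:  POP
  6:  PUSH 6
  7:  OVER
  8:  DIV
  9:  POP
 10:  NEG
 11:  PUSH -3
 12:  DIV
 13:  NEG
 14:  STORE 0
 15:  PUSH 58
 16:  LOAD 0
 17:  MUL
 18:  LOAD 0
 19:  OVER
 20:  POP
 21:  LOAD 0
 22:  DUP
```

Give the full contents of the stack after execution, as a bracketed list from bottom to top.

[-290, -5, -5, -5]

PUSH 5   5
PUSH 3   5 3
MUL      15
PUSH -4  15 -4
POP      15
PUSH 6   15 6
OVER     15 6 15
DIV      15 0
POP      15
NEG      -15
PUSH -3  -15 -3
DIV      5
NEG      -5
STORE 0  (empty)
PUSH 58  58
LOAD 0   58 -5
MUL      -290
LOAD 0   -290 -5
OVER     -290 -5 -290
POP      -290 -5
LOAD 0   -290 -5 -5
DUP      -290 -5 -5 -5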